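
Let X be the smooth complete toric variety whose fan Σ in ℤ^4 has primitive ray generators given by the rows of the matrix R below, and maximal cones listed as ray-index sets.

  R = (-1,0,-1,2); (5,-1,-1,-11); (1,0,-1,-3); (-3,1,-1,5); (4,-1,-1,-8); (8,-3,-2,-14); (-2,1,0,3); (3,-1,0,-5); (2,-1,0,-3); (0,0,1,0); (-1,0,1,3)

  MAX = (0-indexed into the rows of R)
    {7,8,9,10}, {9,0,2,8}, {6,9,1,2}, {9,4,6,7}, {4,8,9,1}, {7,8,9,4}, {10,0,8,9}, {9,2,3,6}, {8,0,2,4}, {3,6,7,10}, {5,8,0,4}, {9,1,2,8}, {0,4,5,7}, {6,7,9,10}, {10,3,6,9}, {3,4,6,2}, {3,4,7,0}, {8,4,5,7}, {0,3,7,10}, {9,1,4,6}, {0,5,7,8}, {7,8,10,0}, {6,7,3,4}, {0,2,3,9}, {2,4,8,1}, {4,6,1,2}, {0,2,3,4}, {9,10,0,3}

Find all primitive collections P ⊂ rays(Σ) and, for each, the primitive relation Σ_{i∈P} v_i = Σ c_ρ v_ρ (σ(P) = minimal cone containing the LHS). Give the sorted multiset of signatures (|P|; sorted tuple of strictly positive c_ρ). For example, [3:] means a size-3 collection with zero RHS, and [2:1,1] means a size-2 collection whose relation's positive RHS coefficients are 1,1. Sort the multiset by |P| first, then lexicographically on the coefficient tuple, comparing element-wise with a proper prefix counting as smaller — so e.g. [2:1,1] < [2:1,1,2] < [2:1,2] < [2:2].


Δ(Σ) — 11 vertices, 22 min non-faces:

  {2,10}:  v_{2} + v_{10} = 0  ⟹  sig = [2:]
  {6,8}:  v_{6} + v_{8} = 0  ⟹  sig = [2:]
  {0,6}:  v_{0} + v_{6} = v_{3}  ⟹  sig = [2:1]
  {2,7}:  v_{2} + v_{7} = v_{4}  ⟹  sig = [2:1]
  {3,8}:  v_{3} + v_{8} = v_{0}  ⟹  sig = [2:1]
  {4,10}:  v_{4} + v_{10} = v_{7}  ⟹  sig = [2:1]
  {1,10}:  v_{1} + v_{10} = v_{4} + v_{9}  ⟹  sig = [2:1,1]
  {5,6}:  v_{5} + v_{6} = v_{0} + v_{4} + v_{7}  ⟹  sig = [2:1,1,1]
  {2,5}:  v_{2} + v_{5} = v_{0} + 2·v_{4} + v_{8}  ⟹  sig = [2:1,1,2]
  {3,5}:  v_{3} + v_{5} = 2·v_{0} + v_{4} + v_{7}  ⟹  sig = [2:1,1,2]
  {5,10}:  v_{5} + v_{10} = v_{0} + 2·v_{7} + v_{8}  ⟹  sig = [2:1,1,2]
  {0,1}:  v_{0} + v_{1} = 2·v_{2} + v_{8}  ⟹  sig = [2:1,2]
  {1,7}:  v_{1} + v_{7} = 2·v_{4} + v_{9}  ⟹  sig = [2:1,2]
  {5,9}:  v_{5} + v_{9} = v_{4} + 2·v_{8}  ⟹  sig = [2:1,2]
  {1,5}:  v_{1} + v_{5} = v_{2} + 2·v_{4} + 2·v_{8}  ⟹  sig = [2:1,2,2]
  {1,3}:  v_{1} + v_{3} = 2·v_{2}  ⟹  sig = [2:2]
  {3,7,9}:  v_{3} + v_{7} + v_{9} = 0  ⟹  sig = [3:]
  {0,7,9}:  v_{0} + v_{7} + v_{9} = v_{8}  ⟹  sig = [3:1]
  {2,4,9}:  v_{2} + v_{4} + v_{9} = v_{1}  ⟹  sig = [3:1]
  {3,4,9}:  v_{3} + v_{4} + v_{9} = v_{2}  ⟹  sig = [3:1]
  {0,4,9}:  v_{0} + v_{4} + v_{9} = v_{2} + v_{8}  ⟹  sig = [3:1,1]
  {0,4,7,8}:  v_{0} + v_{4} + v_{7} + v_{8} = v_{5}  ⟹  sig = [4:1]

Sorted signature multiset PRS(X):
{ [2:] ×2,  [2:1] ×4,  [2:1,1],  [2:1,1,1],  [2:1,1,2] ×3,  [2:1,2] ×3,  [2:1,2,2],  [2:2],  [3:],  [3:1] ×3,  [3:1,1],  [4:1] }


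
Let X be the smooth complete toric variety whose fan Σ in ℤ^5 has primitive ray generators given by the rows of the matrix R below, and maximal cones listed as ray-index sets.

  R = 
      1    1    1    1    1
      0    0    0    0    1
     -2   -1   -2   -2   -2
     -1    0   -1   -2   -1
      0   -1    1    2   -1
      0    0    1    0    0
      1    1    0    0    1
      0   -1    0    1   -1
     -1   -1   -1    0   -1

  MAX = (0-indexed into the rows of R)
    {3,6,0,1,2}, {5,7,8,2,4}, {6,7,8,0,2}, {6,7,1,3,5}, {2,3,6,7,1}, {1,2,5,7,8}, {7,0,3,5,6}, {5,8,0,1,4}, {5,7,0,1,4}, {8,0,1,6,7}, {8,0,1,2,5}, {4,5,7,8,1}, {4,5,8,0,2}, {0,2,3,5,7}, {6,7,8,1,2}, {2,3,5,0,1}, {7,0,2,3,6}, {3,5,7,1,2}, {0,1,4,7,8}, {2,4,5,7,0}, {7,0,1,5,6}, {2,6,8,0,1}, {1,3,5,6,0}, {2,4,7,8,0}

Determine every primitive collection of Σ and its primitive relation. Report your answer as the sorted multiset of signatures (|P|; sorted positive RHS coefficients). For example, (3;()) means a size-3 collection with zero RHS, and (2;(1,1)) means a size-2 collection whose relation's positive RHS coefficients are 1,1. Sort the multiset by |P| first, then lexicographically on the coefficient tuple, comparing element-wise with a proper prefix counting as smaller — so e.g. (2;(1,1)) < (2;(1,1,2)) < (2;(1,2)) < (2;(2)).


Δ(Σ) — 9 vertices, 9 min non-faces:

  • {3,8}:  v_{3} + v_{8} = v_{2}  so sig = (2;(1))
  • {4,6}:  v_{4} + v_{6} = v_{0} + v_{7}  so sig = (2;(1,1))
  • {3,4}:  v_{3} + v_{4} = v_{0} + v_{2} + v_{5} + v_{7}  so sig = (2;(1,1,1,1))
  • {5,6,8}:  v_{5} + v_{6} + v_{8} = 0  so sig = (3;())
  • {2,5,6}:  v_{2} + v_{5} + v_{6} = v_{3}  so sig = (3;(1))
  • {1,2,4}:  v_{1} + v_{2} + v_{4} = v_{5} + 2·v_{8}  so sig = (3;(1,2))
  • {0,1,3,7}:  v_{0} + v_{1} + v_{3} + v_{7} = 0  so sig = (4;())
  • {0,1,2,7}:  v_{0} + v_{1} + v_{2} + v_{7} = v_{8}  so sig = (4;(1))
  • {0,5,7,8}:  v_{0} + v_{5} + v_{7} + v_{8} = v_{4}  so sig = (4;(1))

so the primitive-relation signature multiset is
    |P|=2: 3 collections, coeffs (1), (1,1), (1,1,1,1)
    |P|=3: 3 collections, coeffs (), (1), (1,2)
    |P|=4: 3 collections, coeffs (), (1), (1)


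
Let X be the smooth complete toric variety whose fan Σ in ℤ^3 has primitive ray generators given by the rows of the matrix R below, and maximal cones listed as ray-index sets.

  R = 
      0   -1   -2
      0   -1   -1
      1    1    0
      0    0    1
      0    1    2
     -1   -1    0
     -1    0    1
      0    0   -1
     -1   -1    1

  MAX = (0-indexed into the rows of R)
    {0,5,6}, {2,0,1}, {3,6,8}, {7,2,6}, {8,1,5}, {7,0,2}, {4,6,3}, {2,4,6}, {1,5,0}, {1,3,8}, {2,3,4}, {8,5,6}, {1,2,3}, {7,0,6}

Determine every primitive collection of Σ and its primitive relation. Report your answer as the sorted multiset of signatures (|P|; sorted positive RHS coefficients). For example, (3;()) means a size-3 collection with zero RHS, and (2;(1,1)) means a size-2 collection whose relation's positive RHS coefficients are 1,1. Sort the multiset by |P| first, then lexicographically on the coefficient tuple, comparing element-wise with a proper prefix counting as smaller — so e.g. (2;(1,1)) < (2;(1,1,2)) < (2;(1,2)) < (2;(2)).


Σ has 17 primitive collections:

  • {0,4}:  v_{0} + v_{4} = 0  ⇒ sig = (2;())
  • {2,5}:  v_{2} + v_{5} = 0  ⇒ sig = (2;())
  • {3,7}:  v_{3} + v_{7} = 0  ⇒ sig = (2;())
  • {0,3}:  v_{0} + v_{3} = v_{1}  ⇒ sig = (2;(1))
  • {1,4}:  v_{1} + v_{4} = v_{3}  ⇒ sig = (2;(1))
  • {1,6}:  v_{1} + v_{6} = v_{5}  ⇒ sig = (2;(1))
  • {1,7}:  v_{1} + v_{7} = v_{0}  ⇒ sig = (2;(1))
  • {2,8}:  v_{2} + v_{8} = v_{3}  ⇒ sig = (2;(1))
  • {3,5}:  v_{3} + v_{5} = v_{8}  ⇒ sig = (2;(1))
  • {7,8}:  v_{7} + v_{8} = v_{5}  ⇒ sig = (2;(1))
  • {0,8}:  v_{0} + v_{8} = v_{1} + v_{5}  ⇒ sig = (2;(1,1))
  • {4,5}:  v_{4} + v_{5} = v_{3} + v_{6}  ⇒ sig = (2;(1,1))
  • {4,7}:  v_{4} + v_{7} = v_{2} + v_{6}  ⇒ sig = (2;(1,1))
  • {5,7}:  v_{5} + v_{7} = v_{0} + v_{6}  ⇒ sig = (2;(1,1))
  • {4,8}:  v_{4} + v_{8} = 2·v_{3} + v_{6}  ⇒ sig = (2;(1,2))
  • {0,2,6}:  v_{0} + v_{2} + v_{6} = v_{7}  ⇒ sig = (3;(1))
  • {2,3,6}:  v_{2} + v_{3} + v_{6} = v_{4}  ⇒ sig = (3;(1))

so the primitive-relation signature multiset is
[(2;()), (2;()), (2;()), (2;(1)), (2;(1)), (2;(1)), (2;(1)), (2;(1)), (2;(1)), (2;(1)), (2;(1,1)), (2;(1,1)), (2;(1,1)), (2;(1,1)), (2;(1,2)), (3;(1)), (3;(1))]


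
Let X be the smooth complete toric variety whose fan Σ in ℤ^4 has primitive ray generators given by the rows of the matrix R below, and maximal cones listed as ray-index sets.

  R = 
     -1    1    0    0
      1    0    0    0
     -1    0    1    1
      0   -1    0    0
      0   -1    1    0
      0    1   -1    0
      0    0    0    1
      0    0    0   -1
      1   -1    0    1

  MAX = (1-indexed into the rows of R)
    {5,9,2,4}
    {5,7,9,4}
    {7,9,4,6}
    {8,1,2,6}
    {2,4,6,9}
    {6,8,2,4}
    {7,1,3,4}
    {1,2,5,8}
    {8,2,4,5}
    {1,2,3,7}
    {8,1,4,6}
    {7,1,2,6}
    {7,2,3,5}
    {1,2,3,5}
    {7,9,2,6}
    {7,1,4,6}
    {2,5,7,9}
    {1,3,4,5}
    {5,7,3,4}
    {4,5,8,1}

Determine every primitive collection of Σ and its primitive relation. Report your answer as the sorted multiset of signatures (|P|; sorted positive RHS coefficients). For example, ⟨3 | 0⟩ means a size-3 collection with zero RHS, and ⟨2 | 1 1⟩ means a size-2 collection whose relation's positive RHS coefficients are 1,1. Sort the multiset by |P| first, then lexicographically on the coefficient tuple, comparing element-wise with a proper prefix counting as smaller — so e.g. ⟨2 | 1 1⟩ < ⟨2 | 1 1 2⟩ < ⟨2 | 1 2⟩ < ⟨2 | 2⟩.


Δ(Σ) — 9 vertices, 11 min non-faces:

  P = {5,6}:  v_{5} + v_{6} = 0 ; sig = ⟨2 | 0⟩
  P = {7,8}:  v_{7} + v_{8} = 0 ; sig = ⟨2 | 0⟩
  P = {1,9}:  v_{1} + v_{9} = v_{7} ; sig = ⟨2 | 1⟩
  P = {3,6}:  v_{3} + v_{6} = v_{1} + v_{7} ; sig = ⟨2 | 1 1⟩
  P = {3,8}:  v_{3} + v_{8} = v_{1} + v_{5} ; sig = ⟨2 | 1 1⟩
  P = {8,9}:  v_{8} + v_{9} = v_{2} + v_{4} ; sig = ⟨2 | 1 1⟩
  P = {3,9}:  v_{3} + v_{9} = v_{5} + 2·v_{7} ; sig = ⟨2 | 1 2⟩
  P = {1,2,4}:  v_{1} + v_{2} + v_{4} = 0 ; sig = ⟨3 | 0⟩
  P = {1,5,7}:  v_{1} + v_{5} + v_{7} = v_{3} ; sig = ⟨3 | 1⟩
  P = {2,4,7}:  v_{2} + v_{4} + v_{7} = v_{9} ; sig = ⟨3 | 1⟩
  P = {2,3,4}:  v_{2} + v_{3} + v_{4} = v_{5} + v_{7} ; sig = ⟨3 | 1 1⟩

so the primitive-relation signature multiset is
    |P|=2: 7 collections, coeffs (), (), (1), (1,1), (1,1), (1,1), (1,2)
    |P|=3: 4 collections, coeffs (), (1), (1), (1,1)


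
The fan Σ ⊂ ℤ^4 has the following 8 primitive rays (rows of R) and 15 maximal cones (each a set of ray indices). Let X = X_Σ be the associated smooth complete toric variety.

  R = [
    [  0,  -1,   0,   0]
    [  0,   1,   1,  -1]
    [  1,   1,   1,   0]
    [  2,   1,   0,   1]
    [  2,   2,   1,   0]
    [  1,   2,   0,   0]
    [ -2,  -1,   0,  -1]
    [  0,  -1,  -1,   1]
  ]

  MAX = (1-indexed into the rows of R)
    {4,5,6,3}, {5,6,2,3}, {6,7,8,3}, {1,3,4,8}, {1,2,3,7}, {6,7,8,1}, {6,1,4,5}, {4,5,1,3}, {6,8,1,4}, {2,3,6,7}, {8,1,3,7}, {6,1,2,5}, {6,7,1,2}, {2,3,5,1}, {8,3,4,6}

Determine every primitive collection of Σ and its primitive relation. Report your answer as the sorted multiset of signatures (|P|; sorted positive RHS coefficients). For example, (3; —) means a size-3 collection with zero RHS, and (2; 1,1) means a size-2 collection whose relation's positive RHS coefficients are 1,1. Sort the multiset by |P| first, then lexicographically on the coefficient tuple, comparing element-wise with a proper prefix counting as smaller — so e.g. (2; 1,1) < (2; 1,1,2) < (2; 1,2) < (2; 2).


Δ(Σ) — 8 vertices, 6 min non-faces:

  P = {2,8}:  v_{2} + v_{8} = 0  ⟹  sig = (2; —)
  P = {4,7}:  v_{4} + v_{7} = 0  ⟹  sig = (2; —)
  P = {2,4}:  v_{2} + v_{4} = v_{5}  ⟹  sig = (2; 1)
  P = {5,7}:  v_{5} + v_{7} = v_{2}  ⟹  sig = (2; 1)
  P = {5,8}:  v_{5} + v_{8} = v_{4}  ⟹  sig = (2; 1)
  P = {1,3,6}:  v_{1} + v_{3} + v_{6} = v_{5}  ⟹  sig = (3; 1)

so the primitive-relation signature multiset is
    (2; —)
    (2; —)
    (2; 1)
    (2; 1)
    (2; 1)
    (3; 1)


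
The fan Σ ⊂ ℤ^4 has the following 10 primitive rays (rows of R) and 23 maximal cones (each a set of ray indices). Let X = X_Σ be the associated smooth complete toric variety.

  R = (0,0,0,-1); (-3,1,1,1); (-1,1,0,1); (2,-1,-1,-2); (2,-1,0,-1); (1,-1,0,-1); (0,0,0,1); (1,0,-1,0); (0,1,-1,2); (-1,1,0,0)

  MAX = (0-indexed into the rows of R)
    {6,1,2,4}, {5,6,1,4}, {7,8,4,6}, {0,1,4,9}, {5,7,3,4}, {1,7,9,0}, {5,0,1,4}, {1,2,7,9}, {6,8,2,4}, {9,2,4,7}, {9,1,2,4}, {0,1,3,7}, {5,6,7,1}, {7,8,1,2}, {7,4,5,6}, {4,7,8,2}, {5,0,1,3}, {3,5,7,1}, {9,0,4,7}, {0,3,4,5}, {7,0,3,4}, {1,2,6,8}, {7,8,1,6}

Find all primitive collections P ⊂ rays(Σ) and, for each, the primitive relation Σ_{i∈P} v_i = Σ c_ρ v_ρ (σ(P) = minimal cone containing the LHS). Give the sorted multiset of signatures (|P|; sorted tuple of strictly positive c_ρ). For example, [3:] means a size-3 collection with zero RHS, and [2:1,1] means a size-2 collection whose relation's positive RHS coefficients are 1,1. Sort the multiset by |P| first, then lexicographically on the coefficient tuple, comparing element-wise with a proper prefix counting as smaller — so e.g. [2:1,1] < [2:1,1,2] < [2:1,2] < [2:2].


Minimal non-faces — 17 found among 10 rays, 23 max cones:

  • {0,6}:  v_{0} + v_{6} = 0  ⇒ sig = [2:]
  • {2,5}:  v_{2} + v_{5} = 0  ⇒ sig = [2:]
  • {0,2}:  v_{0} + v_{2} = v_{9}  ⇒ sig = [2:1]
  • {5,9}:  v_{5} + v_{9} = v_{0}  ⇒ sig = [2:1]
  • {6,9}:  v_{6} + v_{9} = v_{2}  ⇒ sig = [2:1]
  • {0,8}:  v_{0} + v_{8} = v_{2} + v_{7}  ⇒ sig = [2:1,1]
  • {2,3}:  v_{2} + v_{3} = v_{0} + v_{7}  ⇒ sig = [2:1,1]
  • {3,6}:  v_{3} + v_{6} = v_{5} + v_{7}  ⇒ sig = [2:1,1]
  • {5,8}:  v_{5} + v_{8} = v_{6} + v_{7}  ⇒ sig = [2:1,1]
  • {3,9}:  v_{3} + v_{9} = 2·v_{0} + v_{7}  ⇒ sig = [2:1,2]
  • {8,9}:  v_{8} + v_{9} = 2·v_{2} + v_{7}  ⇒ sig = [2:1,2]
  • {3,8}:  v_{3} + v_{8} = 2·v_{7}  ⇒ sig = [2:2]
  • {1,4,7}:  v_{1} + v_{4} + v_{7} = 0  ⇒ sig = [3:]
  • {0,5,7}:  v_{0} + v_{5} + v_{7} = v_{3}  ⇒ sig = [3:1]
  • {2,6,7}:  v_{2} + v_{6} + v_{7} = v_{8}  ⇒ sig = [3:1]
  • {1,3,4}:  v_{1} + v_{3} + v_{4} = v_{0} + v_{5}  ⇒ sig = [3:1,1]
  • {1,4,8}:  v_{1} + v_{4} + v_{8} = v_{2} + v_{6}  ⇒ sig = [3:1,1]

so the primitive-relation signature multiset is
[[2:], [2:], [2:1], [2:1], [2:1], [2:1,1], [2:1,1], [2:1,1], [2:1,1], [2:1,2], [2:1,2], [2:2], [3:], [3:1], [3:1], [3:1,1], [3:1,1]]


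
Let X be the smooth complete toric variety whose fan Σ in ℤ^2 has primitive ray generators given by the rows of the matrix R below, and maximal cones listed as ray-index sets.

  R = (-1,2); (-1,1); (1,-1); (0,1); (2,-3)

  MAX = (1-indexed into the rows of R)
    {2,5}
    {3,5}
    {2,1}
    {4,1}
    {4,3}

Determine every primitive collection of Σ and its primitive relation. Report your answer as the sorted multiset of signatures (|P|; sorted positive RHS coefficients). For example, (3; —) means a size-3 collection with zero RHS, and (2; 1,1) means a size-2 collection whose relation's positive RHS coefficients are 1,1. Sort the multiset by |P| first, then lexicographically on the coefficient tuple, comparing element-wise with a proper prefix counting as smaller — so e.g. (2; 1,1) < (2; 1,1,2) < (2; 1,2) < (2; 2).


Δ(Σ) — 5 vertices, 5 min non-faces:

  P = {2,3}:  v_{2} + v_{3} = 0 ; sig = (2; —)
  P = {1,3}:  v_{1} + v_{3} = v_{4} ; sig = (2; 1)
  P = {1,5}:  v_{1} + v_{5} = v_{3} ; sig = (2; 1)
  P = {2,4}:  v_{2} + v_{4} = v_{1} ; sig = (2; 1)
  P = {4,5}:  v_{4} + v_{5} = 2·v_{3} ; sig = (2; 2)

Sorted signature multiset PRS(X):
    (2; —)
    (2; 1)
    (2; 1)
    (2; 1)
    (2; 2)


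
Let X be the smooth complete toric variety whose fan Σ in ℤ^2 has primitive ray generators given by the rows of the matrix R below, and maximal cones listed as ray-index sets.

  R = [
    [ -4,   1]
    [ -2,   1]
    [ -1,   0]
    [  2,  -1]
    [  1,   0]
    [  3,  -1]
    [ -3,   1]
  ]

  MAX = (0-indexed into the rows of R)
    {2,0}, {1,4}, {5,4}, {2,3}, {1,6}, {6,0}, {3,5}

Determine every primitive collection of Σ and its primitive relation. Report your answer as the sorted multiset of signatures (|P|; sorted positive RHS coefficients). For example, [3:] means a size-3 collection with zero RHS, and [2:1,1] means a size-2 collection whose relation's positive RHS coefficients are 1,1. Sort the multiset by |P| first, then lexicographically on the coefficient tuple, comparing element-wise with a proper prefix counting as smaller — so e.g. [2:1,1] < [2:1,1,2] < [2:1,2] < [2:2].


Minimal non-faces — 14 found among 7 rays, 7 max cones:

  P={1,3}:  v_{1} + v_{3} = 0 ; sig = [2:]
  P={2,4}:  v_{2} + v_{4} = 0 ; sig = [2:]
  P={5,6}:  v_{5} + v_{6} = 0 ; sig = [2:]
  P={0,4}:  v_{0} + v_{4} = v_{6} ; sig = [2:1]
  P={0,5}:  v_{0} + v_{5} = v_{2} ; sig = [2:1]
  P={1,2}:  v_{1} + v_{2} = v_{6} ; sig = [2:1]
  P={1,5}:  v_{1} + v_{5} = v_{4} ; sig = [2:1]
  P={2,5}:  v_{2} + v_{5} = v_{3} ; sig = [2:1]
  P={2,6}:  v_{2} + v_{6} = v_{0} ; sig = [2:1]
  P={3,4}:  v_{3} + v_{4} = v_{5} ; sig = [2:1]
  P={3,6}:  v_{3} + v_{6} = v_{2} ; sig = [2:1]
  P={4,6}:  v_{4} + v_{6} = v_{1} ; sig = [2:1]
  P={0,1}:  v_{0} + v_{1} = 2·v_{6} ; sig = [2:2]
  P={0,3}:  v_{0} + v_{3} = 2·v_{2} ; sig = [2:2]

so the primitive-relation signature multiset is
    |P|=2: 14 collections, coeffs (), (), (), (1), (1), (1), (1), (1), (1), (1), (1), (1), (2), (2)


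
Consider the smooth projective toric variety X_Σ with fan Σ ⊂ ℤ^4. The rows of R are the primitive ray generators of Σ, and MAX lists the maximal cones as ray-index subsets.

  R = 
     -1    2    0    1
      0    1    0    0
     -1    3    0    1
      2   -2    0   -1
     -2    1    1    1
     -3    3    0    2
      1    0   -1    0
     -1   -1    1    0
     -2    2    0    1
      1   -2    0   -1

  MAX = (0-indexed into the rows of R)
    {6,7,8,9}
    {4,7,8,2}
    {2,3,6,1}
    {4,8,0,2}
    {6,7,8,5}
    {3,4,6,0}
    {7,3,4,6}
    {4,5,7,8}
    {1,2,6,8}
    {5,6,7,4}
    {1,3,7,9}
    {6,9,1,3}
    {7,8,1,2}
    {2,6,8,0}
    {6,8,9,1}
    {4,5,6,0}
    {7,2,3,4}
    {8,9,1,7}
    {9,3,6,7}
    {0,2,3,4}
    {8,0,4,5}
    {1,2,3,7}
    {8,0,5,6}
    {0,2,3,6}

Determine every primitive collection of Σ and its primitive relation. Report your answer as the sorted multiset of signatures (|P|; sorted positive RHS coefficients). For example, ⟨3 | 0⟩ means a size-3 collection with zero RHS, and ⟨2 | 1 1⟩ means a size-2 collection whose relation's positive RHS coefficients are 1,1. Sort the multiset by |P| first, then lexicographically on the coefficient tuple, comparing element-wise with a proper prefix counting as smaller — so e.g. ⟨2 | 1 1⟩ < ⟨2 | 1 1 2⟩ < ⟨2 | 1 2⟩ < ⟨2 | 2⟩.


15 minimal non-faces of Δ(Σ) (on 10 rays):

  {0,9}:  v_{0} + v_{9} = 0 — sig = ⟨2 | 0⟩
  {3,8}:  v_{3} + v_{8} = 0 — sig = ⟨2 | 0⟩
  {0,1}:  v_{0} + v_{1} = v_{2} — sig = ⟨2 | 1⟩
  {0,7}:  v_{0} + v_{7} = v_{4} — sig = ⟨2 | 1⟩
  {2,9}:  v_{2} + v_{9} = v_{1} — sig = ⟨2 | 1⟩
  {4,9}:  v_{4} + v_{9} = v_{7} — sig = ⟨2 | 1⟩
  {1,4}:  v_{1} + v_{4} = v_{2} + v_{7} — sig = ⟨2 | 1 1⟩
  {1,5}:  v_{1} + v_{5} = v_{0} + v_{8} — sig = ⟨2 | 1 1⟩
  {3,5}:  v_{3} + v_{5} = v_{4} + v_{6} — sig = ⟨2 | 1 1⟩
  {5,9}:  v_{5} + v_{9} = v_{6} + v_{7} + v_{8} — sig = ⟨2 | 1 1 1⟩
  {2,5}:  v_{2} + v_{5} = 2·v_{0} + v_{8} — sig = ⟨2 | 1 2⟩
  {1,6,7}:  v_{1} + v_{6} + v_{7} = 0 — sig = ⟨3 | 0⟩
  {2,6,7}:  v_{2} + v_{6} + v_{7} = v_{0} — sig = ⟨3 | 1⟩
  {4,6,8}:  v_{4} + v_{6} + v_{8} = v_{5} — sig = ⟨3 | 1⟩
  {2,4,6}:  v_{2} + v_{4} + v_{6} = 2·v_{0} — sig = ⟨3 | 2⟩

Sorted signature multiset PRS(X):
[⟨2 | 0⟩, ⟨2 | 0⟩, ⟨2 | 1⟩, ⟨2 | 1⟩, ⟨2 | 1⟩, ⟨2 | 1⟩, ⟨2 | 1 1⟩, ⟨2 | 1 1⟩, ⟨2 | 1 1⟩, ⟨2 | 1 1 1⟩, ⟨2 | 1 2⟩, ⟨3 | 0⟩, ⟨3 | 1⟩, ⟨3 | 1⟩, ⟨3 | 2⟩]


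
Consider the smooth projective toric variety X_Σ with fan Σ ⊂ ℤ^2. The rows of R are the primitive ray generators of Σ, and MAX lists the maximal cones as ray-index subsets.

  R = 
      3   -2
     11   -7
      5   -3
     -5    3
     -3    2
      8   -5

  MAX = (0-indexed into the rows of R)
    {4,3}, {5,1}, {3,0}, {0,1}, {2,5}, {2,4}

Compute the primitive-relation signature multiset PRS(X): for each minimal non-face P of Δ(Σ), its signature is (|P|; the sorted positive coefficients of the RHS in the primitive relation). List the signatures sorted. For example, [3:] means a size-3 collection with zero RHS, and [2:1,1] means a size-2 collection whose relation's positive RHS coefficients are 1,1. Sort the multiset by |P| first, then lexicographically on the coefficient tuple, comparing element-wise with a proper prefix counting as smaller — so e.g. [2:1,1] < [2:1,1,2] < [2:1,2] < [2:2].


Σ has 9 primitive collections:

  P = {0,4}:  v_{0} + v_{4} = 0  so sig = [2:]
  P = {2,3}:  v_{2} + v_{3} = 0  so sig = [2:]
  P = {0,2}:  v_{0} + v_{2} = v_{5}  so sig = [2:1]
  P = {0,5}:  v_{0} + v_{5} = v_{1}  so sig = [2:1]
  P = {1,4}:  v_{1} + v_{4} = v_{5}  so sig = [2:1]
  P = {3,5}:  v_{3} + v_{5} = v_{0}  so sig = [2:1]
  P = {4,5}:  v_{4} + v_{5} = v_{2}  so sig = [2:1]
  P = {1,2}:  v_{1} + v_{2} = 2·v_{5}  so sig = [2:2]
  P = {1,3}:  v_{1} + v_{3} = 2·v_{0}  so sig = [2:2]

Signatures (|P|; sorted positive RHS coefficients), sorted:
    |P|=2: 9 collections, coeffs (), (), (1), (1), (1), (1), (1), (2), (2)


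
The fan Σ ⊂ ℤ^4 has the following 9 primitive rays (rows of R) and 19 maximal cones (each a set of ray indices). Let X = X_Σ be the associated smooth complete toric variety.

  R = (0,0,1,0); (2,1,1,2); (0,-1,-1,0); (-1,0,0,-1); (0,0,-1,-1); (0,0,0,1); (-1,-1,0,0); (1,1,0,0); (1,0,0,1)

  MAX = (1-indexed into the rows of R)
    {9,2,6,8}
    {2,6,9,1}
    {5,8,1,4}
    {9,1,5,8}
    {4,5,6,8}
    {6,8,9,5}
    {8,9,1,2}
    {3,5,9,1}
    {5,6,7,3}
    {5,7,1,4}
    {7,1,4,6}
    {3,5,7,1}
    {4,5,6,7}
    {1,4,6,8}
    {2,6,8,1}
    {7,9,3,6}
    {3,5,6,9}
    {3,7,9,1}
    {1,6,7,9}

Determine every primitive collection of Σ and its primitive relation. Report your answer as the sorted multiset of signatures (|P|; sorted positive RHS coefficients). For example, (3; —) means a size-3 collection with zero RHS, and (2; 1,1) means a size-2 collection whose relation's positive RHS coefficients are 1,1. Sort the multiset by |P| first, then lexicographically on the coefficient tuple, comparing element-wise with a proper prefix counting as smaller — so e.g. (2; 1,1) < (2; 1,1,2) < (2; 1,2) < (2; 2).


Σ has 12 primitive collections:

  P = {4,9}:  v_{4} + v_{9} = 0 ; sig = (2; —)
  P = {7,8}:  v_{7} + v_{8} = 0 ; sig = (2; —)
  P = {2,5}:  v_{2} + v_{5} = v_{8} + v_{9} ; sig = (2; 1,1)
  P = {3,4}:  v_{3} + v_{4} = v_{5} + v_{7} ; sig = (2; 1,1)
  P = {3,8}:  v_{3} + v_{8} = v_{5} + v_{9} ; sig = (2; 1,1)
  P = {2,4}:  v_{2} + v_{4} = v_{1} + v_{6} + v_{8} ; sig = (2; 1,1,1)
  P = {2,7}:  v_{2} + v_{7} = v_{1} + v_{6} + v_{9} ; sig = (2; 1,1,1)
  P = {2,3}:  v_{2} + v_{3} = 2·v_{9} ; sig = (2; 2)
  P = {1,5,6}:  v_{1} + v_{5} + v_{6} = 0 ; sig = (3; —)
  P = {5,7,9}:  v_{5} + v_{7} + v_{9} = v_{3} ; sig = (3; 1)
  P = {1,3,6}:  v_{1} + v_{3} + v_{6} = v_{7} + v_{9} ; sig = (3; 1,1)
  P = {1,6,8,9}:  v_{1} + v_{6} + v_{8} + v_{9} = v_{2} ; sig = (4; 1)

so the primitive-relation signature multiset is
[(2; —), (2; —), (2; 1,1), (2; 1,1), (2; 1,1), (2; 1,1,1), (2; 1,1,1), (2; 2), (3; —), (3; 1), (3; 1,1), (4; 1)]


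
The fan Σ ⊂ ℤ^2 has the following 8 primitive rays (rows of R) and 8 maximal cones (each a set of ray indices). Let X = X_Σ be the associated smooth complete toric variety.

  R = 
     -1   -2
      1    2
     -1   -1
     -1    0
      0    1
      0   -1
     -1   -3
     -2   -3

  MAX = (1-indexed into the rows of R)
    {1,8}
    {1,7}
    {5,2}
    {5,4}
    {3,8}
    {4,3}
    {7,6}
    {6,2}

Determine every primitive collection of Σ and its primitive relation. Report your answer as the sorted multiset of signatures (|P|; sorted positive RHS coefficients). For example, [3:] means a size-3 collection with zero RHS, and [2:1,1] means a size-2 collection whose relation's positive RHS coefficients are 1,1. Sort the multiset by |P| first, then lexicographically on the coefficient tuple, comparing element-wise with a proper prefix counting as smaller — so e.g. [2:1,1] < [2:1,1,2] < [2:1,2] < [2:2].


20 minimal non-faces of Δ(Σ) (on 8 rays):

  P = {1,2}:  v_{1} + v_{2} = 0 — sig = [2:]
  P = {5,6}:  v_{5} + v_{6} = 0 — sig = [2:]
  P = {1,3}:  v_{1} + v_{3} = v_{8} — sig = [2:1]
  P = {1,5}:  v_{1} + v_{5} = v_{3} — sig = [2:1]
  P = {1,6}:  v_{1} + v_{6} = v_{7} — sig = [2:1]
  P = {2,3}:  v_{2} + v_{3} = v_{5} — sig = [2:1]
  P = {2,7}:  v_{2} + v_{7} = v_{6} — sig = [2:1]
  P = {2,8}:  v_{2} + v_{8} = v_{3} — sig = [2:1]
  P = {3,5}:  v_{3} + v_{5} = v_{4} — sig = [2:1]
  P = {3,6}:  v_{3} + v_{6} = v_{1} — sig = [2:1]
  P = {4,6}:  v_{4} + v_{6} = v_{3} — sig = [2:1]
  P = {4,7}:  v_{4} + v_{7} = v_{8} — sig = [2:1]
  P = {5,7}:  v_{5} + v_{7} = v_{1} — sig = [2:1]
  P = {1,4}:  v_{1} + v_{4} = 2·v_{3} — sig = [2:2]
  P = {2,4}:  v_{2} + v_{4} = 2·v_{5} — sig = [2:2]
  P = {3,7}:  v_{3} + v_{7} = 2·v_{1} — sig = [2:2]
  P = {5,8}:  v_{5} + v_{8} = 2·v_{3} — sig = [2:2]
  P = {6,8}:  v_{6} + v_{8} = 2·v_{1} — sig = [2:2]
  P = {4,8}:  v_{4} + v_{8} = 3·v_{3} — sig = [2:3]
  P = {7,8}:  v_{7} + v_{8} = 3·v_{1} — sig = [2:3]

Signatures (|P|; sorted positive RHS coefficients), sorted:
    [2:]
    [2:]
    [2:1]
    [2:1]
    [2:1]
    [2:1]
    [2:1]
    [2:1]
    [2:1]
    [2:1]
    [2:1]
    [2:1]
    [2:1]
    [2:2]
    [2:2]
    [2:2]
    [2:2]
    [2:2]
    [2:3]
    [2:3]


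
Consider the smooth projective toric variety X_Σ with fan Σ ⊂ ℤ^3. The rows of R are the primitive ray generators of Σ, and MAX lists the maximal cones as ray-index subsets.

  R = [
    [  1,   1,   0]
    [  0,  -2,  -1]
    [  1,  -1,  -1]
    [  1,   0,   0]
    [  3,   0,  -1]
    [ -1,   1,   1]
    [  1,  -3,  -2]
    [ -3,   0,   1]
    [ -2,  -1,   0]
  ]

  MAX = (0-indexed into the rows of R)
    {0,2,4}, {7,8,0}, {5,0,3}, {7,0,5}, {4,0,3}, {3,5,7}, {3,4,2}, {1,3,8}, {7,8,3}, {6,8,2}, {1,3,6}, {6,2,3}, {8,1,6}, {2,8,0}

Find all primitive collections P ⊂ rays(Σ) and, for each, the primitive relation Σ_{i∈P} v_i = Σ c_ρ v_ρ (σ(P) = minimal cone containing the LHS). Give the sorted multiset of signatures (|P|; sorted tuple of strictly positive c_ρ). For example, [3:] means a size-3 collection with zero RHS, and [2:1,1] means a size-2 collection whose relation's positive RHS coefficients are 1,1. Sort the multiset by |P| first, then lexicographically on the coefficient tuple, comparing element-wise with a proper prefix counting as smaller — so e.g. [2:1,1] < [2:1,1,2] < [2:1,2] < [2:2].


|primitive collections| = 20. Relations:

  {2,5}:  v_{2} + v_{5} = 0  so sig = [2:]
  {4,7}:  v_{4} + v_{7} = 0  so sig = [2:]
  {0,1}:  v_{0} + v_{1} = v_{2}  so sig = [2:1]
  {1,2}:  v_{1} + v_{2} = v_{6}  so sig = [2:1]
  {2,7}:  v_{2} + v_{7} = v_{8}  so sig = [2:1]
  {4,8}:  v_{4} + v_{8} = v_{2}  so sig = [2:1]
  {5,6}:  v_{5} + v_{6} = v_{1}  so sig = [2:1]
  {5,8}:  v_{5} + v_{8} = v_{7}  so sig = [2:1]
  {1,5}:  v_{1} + v_{5} = v_{3} + v_{8}  so sig = [2:1,1]
  {4,5}:  v_{4} + v_{5} = v_{0} + v_{3}  so sig = [2:1,1]
  {6,7}:  v_{6} + v_{7} = v_{1} + v_{8}  so sig = [2:1,1]
  {1,4}:  v_{1} + v_{4} = 2·v_{2} + v_{3}  so sig = [2:1,2]
  {1,7}:  v_{1} + v_{7} = v_{3} + 2·v_{8}  so sig = [2:1,2]
  {4,6}:  v_{4} + v_{6} = 3·v_{2} + v_{3}  so sig = [2:1,3]
  {0,6}:  v_{0} + v_{6} = 2·v_{2}  so sig = [2:2]
  {0,3,8}:  v_{0} + v_{3} + v_{8} = 0  so sig = [3:]
  {0,2,3}:  v_{0} + v_{2} + v_{3} = v_{4}  so sig = [3:1]
  {0,3,7}:  v_{0} + v_{3} + v_{7} = v_{5}  so sig = [3:1]
  {2,3,8}:  v_{2} + v_{3} + v_{8} = v_{1}  so sig = [3:1]
  {3,6,8}:  v_{3} + v_{6} + v_{8} = 2·v_{1}  so sig = [3:2]

Signatures (|P|; sorted positive RHS coefficients), sorted:
    |P|=2: 15 collections, coeffs (), (), (1), (1), (1), (1), (1), (1), (1,1), (1,1), (1,1), (1,2), (1,2), (1,3), (2)
    |P|=3: 5 collections, coeffs (), (1), (1), (1), (2)


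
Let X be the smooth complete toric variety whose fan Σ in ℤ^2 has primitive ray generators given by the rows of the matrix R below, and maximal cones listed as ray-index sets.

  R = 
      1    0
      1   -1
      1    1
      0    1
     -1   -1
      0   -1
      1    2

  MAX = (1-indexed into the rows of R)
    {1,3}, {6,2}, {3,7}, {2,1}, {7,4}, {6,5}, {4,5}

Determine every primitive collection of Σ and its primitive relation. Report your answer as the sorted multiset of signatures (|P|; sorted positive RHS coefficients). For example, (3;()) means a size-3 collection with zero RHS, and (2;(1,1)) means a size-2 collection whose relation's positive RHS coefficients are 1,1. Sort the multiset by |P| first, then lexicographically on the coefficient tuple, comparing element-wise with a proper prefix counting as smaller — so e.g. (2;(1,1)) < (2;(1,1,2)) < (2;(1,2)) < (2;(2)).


Σ has 14 primitive collections:

  {3,5}:  v_{3} + v_{5} = 0 — sig = (2;())
  {4,6}:  v_{4} + v_{6} = 0 — sig = (2;())
  {1,4}:  v_{1} + v_{4} = v_{3} — sig = (2;(1))
  {1,5}:  v_{1} + v_{5} = v_{6} — sig = (2;(1))
  {1,6}:  v_{1} + v_{6} = v_{2} — sig = (2;(1))
  {2,4}:  v_{2} + v_{4} = v_{1} — sig = (2;(1))
  {3,4}:  v_{3} + v_{4} = v_{7} — sig = (2;(1))
  {3,6}:  v_{3} + v_{6} = v_{1} — sig = (2;(1))
  {5,7}:  v_{5} + v_{7} = v_{4} — sig = (2;(1))
  {6,7}:  v_{6} + v_{7} = v_{3} — sig = (2;(1))
  {2,7}:  v_{2} + v_{7} = v_{1} + v_{3} — sig = (2;(1,1))
  {1,7}:  v_{1} + v_{7} = 2·v_{3} — sig = (2;(2))
  {2,3}:  v_{2} + v_{3} = 2·v_{1} — sig = (2;(2))
  {2,5}:  v_{2} + v_{5} = 2·v_{6} — sig = (2;(2))

so the primitive-relation signature multiset is
{ (2;()) ×2,  (2;(1)) ×8,  (2;(1,1)),  (2;(2)) ×3 }


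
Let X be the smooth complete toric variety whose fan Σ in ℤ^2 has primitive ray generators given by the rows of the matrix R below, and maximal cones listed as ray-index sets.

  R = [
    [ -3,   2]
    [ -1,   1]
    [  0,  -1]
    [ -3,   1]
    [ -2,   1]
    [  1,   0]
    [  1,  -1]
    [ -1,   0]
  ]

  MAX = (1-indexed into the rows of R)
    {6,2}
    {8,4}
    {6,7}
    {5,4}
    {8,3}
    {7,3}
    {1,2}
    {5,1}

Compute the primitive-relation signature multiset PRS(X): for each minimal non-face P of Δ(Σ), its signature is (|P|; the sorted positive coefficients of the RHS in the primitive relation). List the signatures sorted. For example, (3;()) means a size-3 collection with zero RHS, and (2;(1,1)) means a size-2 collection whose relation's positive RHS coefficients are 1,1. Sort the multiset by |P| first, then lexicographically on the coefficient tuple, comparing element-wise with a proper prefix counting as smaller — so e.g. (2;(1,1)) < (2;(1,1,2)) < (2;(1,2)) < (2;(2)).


20 collections generate NE(X_Σ); each relation:

  • {2,7}:  v_{2} + v_{7} = 0 ; sig = (2;())
  • {6,8}:  v_{6} + v_{8} = 0 ; sig = (2;())
  • {1,3}:  v_{1} + v_{3} = v_{4} ; sig = (2;(1))
  • {1,7}:  v_{1} + v_{7} = v_{5} ; sig = (2;(1))
  • {2,3}:  v_{2} + v_{3} = v_{8} ; sig = (2;(1))
  • {2,5}:  v_{2} + v_{5} = v_{1} ; sig = (2;(1))
  • {2,8}:  v_{2} + v_{8} = v_{5} ; sig = (2;(1))
  • {3,6}:  v_{3} + v_{6} = v_{7} ; sig = (2;(1))
  • {4,6}:  v_{4} + v_{6} = v_{5} ; sig = (2;(1))
  • {5,6}:  v_{5} + v_{6} = v_{2} ; sig = (2;(1))
  • {5,7}:  v_{5} + v_{7} = v_{8} ; sig = (2;(1))
  • {5,8}:  v_{5} + v_{8} = v_{4} ; sig = (2;(1))
  • {7,8}:  v_{7} + v_{8} = v_{3} ; sig = (2;(1))
  • {1,6}:  v_{1} + v_{6} = 2·v_{2} ; sig = (2;(2))
  • {1,8}:  v_{1} + v_{8} = 2·v_{5} ; sig = (2;(2))
  • {2,4}:  v_{2} + v_{4} = 2·v_{5} ; sig = (2;(2))
  • {3,5}:  v_{3} + v_{5} = 2·v_{8} ; sig = (2;(2))
  • {4,7}:  v_{4} + v_{7} = 2·v_{8} ; sig = (2;(2))
  • {1,4}:  v_{1} + v_{4} = 3·v_{5} ; sig = (2;(3))
  • {3,4}:  v_{3} + v_{4} = 3·v_{8} ; sig = (2;(3))

Hence PRS(X_Σ) =
[(2;()), (2;()), (2;(1)), (2;(1)), (2;(1)), (2;(1)), (2;(1)), (2;(1)), (2;(1)), (2;(1)), (2;(1)), (2;(1)), (2;(1)), (2;(2)), (2;(2)), (2;(2)), (2;(2)), (2;(2)), (2;(3)), (2;(3))]


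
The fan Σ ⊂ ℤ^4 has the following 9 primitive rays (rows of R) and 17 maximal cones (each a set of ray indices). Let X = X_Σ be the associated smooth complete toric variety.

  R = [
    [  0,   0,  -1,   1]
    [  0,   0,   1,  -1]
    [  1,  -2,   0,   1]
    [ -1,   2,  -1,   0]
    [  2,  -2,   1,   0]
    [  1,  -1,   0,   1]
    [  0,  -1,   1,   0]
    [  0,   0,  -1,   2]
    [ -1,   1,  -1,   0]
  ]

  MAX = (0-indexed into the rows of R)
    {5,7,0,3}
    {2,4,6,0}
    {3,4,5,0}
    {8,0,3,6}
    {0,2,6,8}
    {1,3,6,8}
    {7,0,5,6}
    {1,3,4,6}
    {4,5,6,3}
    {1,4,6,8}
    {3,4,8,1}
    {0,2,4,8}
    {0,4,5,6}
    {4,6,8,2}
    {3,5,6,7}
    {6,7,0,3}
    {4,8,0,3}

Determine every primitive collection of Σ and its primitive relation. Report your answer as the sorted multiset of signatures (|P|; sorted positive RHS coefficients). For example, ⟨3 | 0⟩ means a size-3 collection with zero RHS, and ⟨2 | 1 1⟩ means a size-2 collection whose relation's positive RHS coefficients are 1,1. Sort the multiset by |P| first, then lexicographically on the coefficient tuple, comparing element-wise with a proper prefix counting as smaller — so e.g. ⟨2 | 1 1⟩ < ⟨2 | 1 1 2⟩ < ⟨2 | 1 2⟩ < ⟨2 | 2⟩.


Σ has 14 primitive collections:

  • {0,1}:  v_{0} + v_{1} = 0  ⇒ sig = ⟨2 | 0⟩
  • {2,3}:  v_{2} + v_{3} = v_{0}  ⇒ sig = ⟨2 | 1⟩
  • {5,8}:  v_{5} + v_{8} = v_{0}  ⇒ sig = ⟨2 | 1⟩
  • {1,2}:  v_{1} + v_{2} = v_{4} + v_{6} + v_{8}  ⇒ sig = ⟨2 | 1 1 1⟩
  • {1,5}:  v_{1} + v_{5} = v_{3} + v_{4} + v_{6}  ⇒ sig = ⟨2 | 1 1 1⟩
  • {1,7}:  v_{1} + v_{7} = v_{3} + v_{5} + v_{6}  ⇒ sig = ⟨2 | 1 1 1⟩
  • {2,5}:  v_{2} + v_{5} = 2·v_{0} + v_{4} + v_{6}  ⇒ sig = ⟨2 | 1 1 2⟩
  • {2,7}:  v_{2} + v_{7} = 2·v_{0} + v_{5} + v_{6}  ⇒ sig = ⟨2 | 1 1 2⟩
  • {7,8}:  v_{7} + v_{8} = 2·v_{0} + v_{3} + v_{6}  ⇒ sig = ⟨2 | 1 1 2⟩
  • {4,7}:  v_{4} + v_{7} = 2·v_{5}  ⇒ sig = ⟨2 | 2⟩
  • {3,4,6,8}:  v_{3} + v_{4} + v_{6} + v_{8} = 0  ⇒ sig = ⟨4 | 0⟩
  • {0,3,4,6}:  v_{0} + v_{3} + v_{4} + v_{6} = v_{5}  ⇒ sig = ⟨4 | 1⟩
  • {0,3,5,6}:  v_{0} + v_{3} + v_{5} + v_{6} = v_{7}  ⇒ sig = ⟨4 | 1⟩
  • {0,4,6,8}:  v_{0} + v_{4} + v_{6} + v_{8} = v_{2}  ⇒ sig = ⟨4 | 1⟩

Sorted signature multiset PRS(X):
    |P|=2: 10 collections, coeffs (), (1), (1), (1,1,1), (1,1,1), (1,1,1), (1,1,2), (1,1,2), (1,1,2), (2)
    |P|=4: 4 collections, coeffs (), (1), (1), (1)


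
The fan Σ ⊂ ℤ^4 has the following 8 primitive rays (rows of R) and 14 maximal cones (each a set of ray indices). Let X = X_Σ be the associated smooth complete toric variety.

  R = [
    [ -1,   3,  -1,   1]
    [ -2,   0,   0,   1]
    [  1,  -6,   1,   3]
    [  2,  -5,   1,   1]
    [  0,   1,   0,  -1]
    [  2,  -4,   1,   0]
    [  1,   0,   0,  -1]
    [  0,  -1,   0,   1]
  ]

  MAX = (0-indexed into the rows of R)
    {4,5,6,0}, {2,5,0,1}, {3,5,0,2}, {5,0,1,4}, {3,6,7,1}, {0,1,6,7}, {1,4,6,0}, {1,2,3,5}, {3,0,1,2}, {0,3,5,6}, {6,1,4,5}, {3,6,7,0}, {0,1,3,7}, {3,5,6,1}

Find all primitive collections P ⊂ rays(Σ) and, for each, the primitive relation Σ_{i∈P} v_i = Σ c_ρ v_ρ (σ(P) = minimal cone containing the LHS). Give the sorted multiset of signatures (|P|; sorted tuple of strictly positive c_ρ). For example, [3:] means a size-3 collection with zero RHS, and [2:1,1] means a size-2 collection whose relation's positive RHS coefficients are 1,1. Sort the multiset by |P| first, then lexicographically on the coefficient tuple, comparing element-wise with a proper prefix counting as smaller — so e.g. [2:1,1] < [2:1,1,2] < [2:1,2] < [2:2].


|primitive collections| = 9. Relations:

  {4,7}:  v_{4} + v_{7} = 0 — sig = [2:]
  {3,4}:  v_{3} + v_{4} = v_{5} — sig = [2:1]
  {5,7}:  v_{5} + v_{7} = v_{3} — sig = [2:1]
  {2,6}:  v_{2} + v_{6} = v_{3} + v_{7} — sig = [2:1,1]
  {2,4}:  v_{2} + v_{4} = v_{0} + v_{1} + 2·v_{5} — sig = [2:1,1,2]
  {2,7}:  v_{2} + v_{7} = v_{0} + v_{1} + 2·v_{3} — sig = [2:1,1,2]
  {0,1,3,5}:  v_{0} + v_{1} + v_{3} + v_{5} = v_{2} — sig = [4:1]
  {0,1,5,6}:  v_{0} + v_{1} + v_{5} + v_{6} = v_{7} — sig = [4:1]
  {0,1,3,6}:  v_{0} + v_{1} + v_{3} + v_{6} = 2·v_{7} — sig = [4:2]

Signatures (|P|; sorted positive RHS coefficients), sorted:
{ [2:],  [2:1] ×2,  [2:1,1],  [2:1,1,2] ×2,  [4:1] ×2,  [4:2] }


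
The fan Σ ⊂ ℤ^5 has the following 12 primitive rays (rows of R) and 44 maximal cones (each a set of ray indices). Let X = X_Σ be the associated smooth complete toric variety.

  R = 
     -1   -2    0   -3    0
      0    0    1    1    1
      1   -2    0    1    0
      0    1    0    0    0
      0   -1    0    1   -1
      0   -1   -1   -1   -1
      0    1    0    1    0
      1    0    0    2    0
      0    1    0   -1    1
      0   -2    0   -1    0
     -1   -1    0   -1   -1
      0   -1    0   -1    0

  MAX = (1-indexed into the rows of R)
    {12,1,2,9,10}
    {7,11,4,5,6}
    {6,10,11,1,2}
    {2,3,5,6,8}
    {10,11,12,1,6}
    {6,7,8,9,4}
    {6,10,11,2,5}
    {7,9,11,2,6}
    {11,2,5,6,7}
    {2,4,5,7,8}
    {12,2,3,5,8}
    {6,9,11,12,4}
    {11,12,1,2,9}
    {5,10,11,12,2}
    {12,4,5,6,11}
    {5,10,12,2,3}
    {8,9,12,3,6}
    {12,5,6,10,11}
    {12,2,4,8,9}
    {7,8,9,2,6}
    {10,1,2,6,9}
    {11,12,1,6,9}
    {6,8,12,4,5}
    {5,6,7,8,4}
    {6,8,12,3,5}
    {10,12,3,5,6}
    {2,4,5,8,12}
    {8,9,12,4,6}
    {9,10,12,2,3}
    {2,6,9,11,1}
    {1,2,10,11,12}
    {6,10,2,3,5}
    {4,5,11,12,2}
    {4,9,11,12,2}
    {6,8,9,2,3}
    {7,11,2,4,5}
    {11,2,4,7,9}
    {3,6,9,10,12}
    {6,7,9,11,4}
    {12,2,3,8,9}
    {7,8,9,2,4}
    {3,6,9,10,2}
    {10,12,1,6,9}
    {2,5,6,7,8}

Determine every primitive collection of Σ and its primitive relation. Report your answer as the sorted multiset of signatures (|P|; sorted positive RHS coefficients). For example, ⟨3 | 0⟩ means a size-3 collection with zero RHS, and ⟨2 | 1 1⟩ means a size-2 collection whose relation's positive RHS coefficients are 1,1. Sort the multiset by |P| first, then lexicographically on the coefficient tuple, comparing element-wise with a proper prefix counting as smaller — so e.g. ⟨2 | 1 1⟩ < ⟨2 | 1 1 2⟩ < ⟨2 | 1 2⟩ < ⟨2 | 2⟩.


Primitive collections (17):

  P = {5,9}:  v_{5} + v_{9} = 0 — sig = ⟨2 | 0⟩
  P = {7,12}:  v_{7} + v_{12} = 0 — sig = ⟨2 | 0⟩
  P = {1,8}:  v_{1} + v_{8} = v_{10} — sig = ⟨2 | 1⟩
  P = {4,10}:  v_{4} + v_{10} = v_{12} — sig = ⟨2 | 1⟩
  P = {8,10}:  v_{8} + v_{10} = v_{3} — sig = ⟨2 | 1⟩
  P = {8,11}:  v_{8} + v_{11} = v_{5} — sig = ⟨2 | 1⟩
  P = {1,5}:  v_{1} + v_{5} = v_{10} + v_{11} — sig = ⟨2 | 1 1⟩
  P = {3,4}:  v_{3} + v_{4} = v_{8} + v_{12} — sig = ⟨2 | 1 1⟩
  P = {3,11}:  v_{3} + v_{11} = v_{5} + v_{10} — sig = ⟨2 | 1 1⟩
  P = {7,10}:  v_{7} + v_{10} = v_{2} + v_{6} — sig = ⟨2 | 1 1⟩
  P = {1,4}:  v_{1} + v_{4} = v_{9} + v_{11} + v_{12} — sig = ⟨2 | 1 1 1⟩
  P = {3,7}:  v_{3} + v_{7} = v_{2} + v_{6} + v_{8} — sig = ⟨2 | 1 1 1⟩
  P = {1,7}:  v_{1} + v_{7} = v_{2} + v_{6} + v_{9} + v_{11} — sig = ⟨2 | 1 1 1 1⟩
  P = {1,3}:  v_{1} + v_{3} = 2·v_{10} — sig = ⟨2 | 2⟩
  P = {2,4,6}:  v_{2} + v_{4} + v_{6} = 0 — sig = ⟨3 | 0⟩
  P = {2,6,12}:  v_{2} + v_{6} + v_{12} = v_{10} — sig = ⟨3 | 1⟩
  P = {9,10,11}:  v_{9} + v_{10} + v_{11} = v_{1} — sig = ⟨3 | 1⟩

Hence PRS(X_Σ) =
{ ⟨2 | 0⟩ ×2,  ⟨2 | 1⟩ ×4,  ⟨2 | 1 1⟩ ×4,  ⟨2 | 1 1 1⟩ ×2,  ⟨2 | 1 1 1 1⟩,  ⟨2 | 2⟩,  ⟨3 | 0⟩,  ⟨3 | 1⟩ ×2 }


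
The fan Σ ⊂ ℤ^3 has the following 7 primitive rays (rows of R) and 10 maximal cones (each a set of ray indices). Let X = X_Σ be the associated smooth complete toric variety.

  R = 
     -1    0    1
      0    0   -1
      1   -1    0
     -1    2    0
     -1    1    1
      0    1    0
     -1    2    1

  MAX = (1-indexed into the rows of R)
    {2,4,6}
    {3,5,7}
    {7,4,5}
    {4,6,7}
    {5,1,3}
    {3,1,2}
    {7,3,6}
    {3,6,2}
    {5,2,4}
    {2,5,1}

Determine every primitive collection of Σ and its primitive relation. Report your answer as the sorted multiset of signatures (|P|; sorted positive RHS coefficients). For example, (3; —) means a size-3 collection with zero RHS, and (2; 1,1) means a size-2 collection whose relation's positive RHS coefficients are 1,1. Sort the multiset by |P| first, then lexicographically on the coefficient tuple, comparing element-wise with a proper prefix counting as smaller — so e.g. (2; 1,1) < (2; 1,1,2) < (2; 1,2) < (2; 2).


Minimal non-faces — 7 found among 7 rays, 10 max cones:

  • {1,6}:  v_{1} + v_{6} = v_{5}  ⇒ sig = (2; 1)
  • {2,7}:  v_{2} + v_{7} = v_{4}  ⇒ sig = (2; 1)
  • {3,4}:  v_{3} + v_{4} = v_{6}  ⇒ sig = (2; 1)
  • {5,6}:  v_{5} + v_{6} = v_{7}  ⇒ sig = (2; 1)
  • {1,4}:  v_{1} + v_{4} = v_{2} + 2·v_{5}  ⇒ sig = (2; 1,2)
  • {1,7}:  v_{1} + v_{7} = 2·v_{5}  ⇒ sig = (2; 2)
  • {2,3,5}:  v_{2} + v_{3} + v_{5} = 0  ⇒ sig = (3; —)

Hence PRS(X_Σ) =
{ (2; 1) ×4,  (2; 1,2),  (2; 2),  (3; —) }
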